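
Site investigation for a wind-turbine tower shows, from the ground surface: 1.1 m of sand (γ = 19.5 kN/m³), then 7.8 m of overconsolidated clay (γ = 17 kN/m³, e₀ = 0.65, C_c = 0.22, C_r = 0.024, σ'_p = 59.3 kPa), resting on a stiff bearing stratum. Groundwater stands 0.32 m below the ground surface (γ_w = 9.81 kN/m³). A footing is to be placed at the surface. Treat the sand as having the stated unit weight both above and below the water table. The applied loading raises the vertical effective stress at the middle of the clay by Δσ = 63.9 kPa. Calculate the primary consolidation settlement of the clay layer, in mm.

Mid-depth of clay below the ground surface: z = 1.1 + 7.8/2 = 5 m.
Total vertical stress at mid-clay: σ_v = 19.5×1.1 + 17×3.9 = 87.75 kPa.
Pore pressure: u = 9.81×(5 − 0.32) = 45.911 kPa.
Initial effective stress: σ'_0 = σ_v − u = 87.75 − 45.911 = 41.839 kPa.
Final effective stress: σ'_f = 41.839 + 63.9 = 105.74 kPa.
σ'_f = 105.74 > σ'_p = 59.3 kPa, so the stress path crosses the preconsolidation pressure — recompression up to σ'_p, then virgin compression beyond:
S_c = H/(1+e₀)·[C_r·log₁₀(σ'_p/σ'_0) + C_c·log₁₀(σ'_f/σ'_p)]
    = 7.8/1.65 × [0.024×log₁₀(59.3/41.839) + 0.22×log₁₀(105.74/59.3)]
    = 4.7273 × [0.0036354 + 0.055261] = 0.2784 m

S_c ≈ 278 mm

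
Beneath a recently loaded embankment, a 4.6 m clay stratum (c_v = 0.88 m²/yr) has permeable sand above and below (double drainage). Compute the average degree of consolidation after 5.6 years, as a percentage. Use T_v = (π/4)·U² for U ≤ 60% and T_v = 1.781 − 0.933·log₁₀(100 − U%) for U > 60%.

U ≈ 91.9 %

Drainage path length: H_d = H/2 = 2.3 m (double drainage).
T_v = c_v·t/H_d² = 0.88×5.6/2.3² = 0.93157.
T_v = 0.93157 corresponds to the U > 60% branch:
U = 1 − 10^((1.781 − T_v)/0.933)/100 = 0.9186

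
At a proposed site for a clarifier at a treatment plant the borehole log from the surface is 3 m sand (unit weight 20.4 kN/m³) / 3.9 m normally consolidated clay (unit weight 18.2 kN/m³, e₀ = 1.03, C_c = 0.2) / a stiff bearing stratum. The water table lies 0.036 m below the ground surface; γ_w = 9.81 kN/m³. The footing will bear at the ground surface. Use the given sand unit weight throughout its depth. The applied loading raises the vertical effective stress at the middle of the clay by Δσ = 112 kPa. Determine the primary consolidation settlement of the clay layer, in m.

S_c ≈ 0.2 m

Mid-depth of clay below the ground surface: z = 3 + 3.9/2 = 4.95 m.
Total vertical stress at mid-clay: σ_v = 20.4×3 + 18.2×1.95 = 96.69 kPa.
Pore pressure: u = 9.81×(4.95 − 0.036) = 48.206 kPa.
Initial effective stress: σ'_0 = σ_v − u = 96.69 − 48.206 = 48.484 kPa.
Final effective stress: σ'_f = σ'_0 + Δσ = 48.484 + 112 = 160.48 kPa.
Normally consolidated clay, so the full stress increment lies on the virgin compression line:
S_c = C_c·H/(1+e₀)·log₁₀(σ'_f/σ'_0) = 0.2×3.9/(1+1.03)×log₁₀(160.48/48.484)
    = 0.38424 × 0.51982 = 0.1997 m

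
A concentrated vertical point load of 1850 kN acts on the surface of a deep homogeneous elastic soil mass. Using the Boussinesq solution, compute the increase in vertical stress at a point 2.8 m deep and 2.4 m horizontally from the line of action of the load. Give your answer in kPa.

Δσ_z ≈ 28.4 kPa

Boussinesq vertical stress below a point load on an elastic half-space:
Δσ_z = 3P/(2πz²) · [1 + (r/z)²]^(−5/2)
r/z = 2.4/2.8 = 0.85714; [1+(r/z)²]^(−5/2) = 0.25231.
Δσ_z = 3×1850/(2π×2.8²) × 0.25231 = 112.67 × 0.25231 = 28.43 kPa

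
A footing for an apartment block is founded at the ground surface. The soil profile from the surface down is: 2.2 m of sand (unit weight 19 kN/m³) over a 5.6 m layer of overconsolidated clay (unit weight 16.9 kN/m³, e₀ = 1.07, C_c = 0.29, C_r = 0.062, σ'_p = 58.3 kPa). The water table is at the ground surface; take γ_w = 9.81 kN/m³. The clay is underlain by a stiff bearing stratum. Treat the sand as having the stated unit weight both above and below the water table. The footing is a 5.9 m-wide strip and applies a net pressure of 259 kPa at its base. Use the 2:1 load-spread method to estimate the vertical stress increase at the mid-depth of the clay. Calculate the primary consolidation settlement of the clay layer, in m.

S_c ≈ 0.412 m

Mid-depth of clay below the ground surface: z = 2.2 + 5.6/2 = 5 m.
Total vertical stress at mid-clay: σ_v = 19×2.2 + 16.9×2.8 = 89.12 kPa.
Pore pressure: u = 9.81×(5 − 0) = 49.05 kPa.
Initial effective stress: σ'_0 = σ_v − u = 89.12 − 49.05 = 40.07 kPa.
Stress increase at mid-clay by the 2:1 spreading method:
Δσ = qB/(B+z) = 259×5.9/(5.9+5) = 140.19 kPa
Final effective stress: σ'_f = 40.07 + 140.19 = 180.26 kPa.
σ'_f = 180.26 > σ'_p = 58.3 kPa, so the stress path crosses the preconsolidation pressure — recompression up to σ'_p, then virgin compression beyond:
S_c = H/(1+e₀)·[C_r·log₁₀(σ'_p/σ'_0) + C_c·log₁₀(σ'_f/σ'_p)]
    = 5.6/2.07 × [0.062×log₁₀(58.3/40.07) + 0.29×log₁₀(180.26/58.3)]
    = 2.7053 × [0.010097 + 0.14217] = 0.4119 m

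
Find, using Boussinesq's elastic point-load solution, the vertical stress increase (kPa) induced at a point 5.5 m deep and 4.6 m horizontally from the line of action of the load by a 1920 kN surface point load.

Boussinesq vertical stress below a point load on an elastic half-space:
Δσ_z = 3P/(2πz²) · [1 + (r/z)²]^(−5/2)
r/z = 4.6/5.5 = 0.83636; [1+(r/z)²]^(−5/2) = 0.26558.
Δσ_z = 3×1920/(2π×5.5²) × 0.26558 = 30.305 × 0.26558 = 8.048 kPa

Δσ_z ≈ 8.05 kPa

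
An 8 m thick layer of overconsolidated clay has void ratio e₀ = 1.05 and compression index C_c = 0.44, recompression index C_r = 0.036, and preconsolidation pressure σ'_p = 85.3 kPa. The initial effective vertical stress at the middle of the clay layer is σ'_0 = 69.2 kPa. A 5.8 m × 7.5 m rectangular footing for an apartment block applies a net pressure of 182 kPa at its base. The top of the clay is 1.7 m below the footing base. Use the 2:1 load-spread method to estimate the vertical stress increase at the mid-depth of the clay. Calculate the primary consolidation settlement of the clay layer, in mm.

S_c ≈ 276 mm

Mid-depth of clay below the footing base: z = 1.7 + 8/2 = 5.7 m.
Stress increase at mid-clay by the 2:1 spreading method:
Δσ = qBL/((B+z)(L+z)) = 182×5.8×7.5/((5.8+5.7)(7.5+5.7)) = 52.154 kPa
Final effective stress: σ'_f = 69.2 + 52.154 = 121.35 kPa.
σ'_f = 121.35 > σ'_p = 85.3 kPa, so the stress path crosses the preconsolidation pressure — recompression up to σ'_p, then virgin compression beyond:
S_c = H/(1+e₀)·[C_r·log₁₀(σ'_p/σ'_0) + C_c·log₁₀(σ'_f/σ'_p)]
    = 8/2.05 × [0.036×log₁₀(85.3/69.2) + 0.44×log₁₀(121.35/85.3)]
    = 3.9024 × [0.0032703 + 0.06736] = 0.2756 m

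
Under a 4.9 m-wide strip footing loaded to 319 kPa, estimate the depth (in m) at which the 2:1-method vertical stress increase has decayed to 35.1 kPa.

2:1 spreading — at depth z the loaded area has grown by z in each plan dimension:
qB/(B+z) = Δσ_z ⇒ z = qB/Δσ_z − B = 319×4.9/35.1 − 4.9 = 39.63 m

z ≈ 39.6 m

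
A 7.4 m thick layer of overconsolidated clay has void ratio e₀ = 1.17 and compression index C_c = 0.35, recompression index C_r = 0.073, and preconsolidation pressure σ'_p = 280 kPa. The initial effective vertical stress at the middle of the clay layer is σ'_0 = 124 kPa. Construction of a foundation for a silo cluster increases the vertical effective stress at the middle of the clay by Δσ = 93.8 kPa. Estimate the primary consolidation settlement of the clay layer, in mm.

S_c ≈ 60.9 mm

Final effective stress: σ'_f = 124 + 93.8 = 217.8 kPa.
σ'_f = 217.8 ≤ σ'_p = 280 kPa, so the clay remains overconsolidated and only the recompression index applies:
S_c = C_r·H/(1+e₀)·log₁₀(σ'_f/σ'_0) = 0.073×7.4/2.17×log₁₀(217.8/124)
    = 0.24894 × 0.24464 = 0.0609 m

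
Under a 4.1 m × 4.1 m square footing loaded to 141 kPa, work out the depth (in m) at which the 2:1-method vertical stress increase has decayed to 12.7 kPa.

2:1 spreading — at depth z the loaded area has grown by z in each plan dimension:
qB²/(B+z)² = Δσ_z ⇒ z = B(√(q/Δσ_z) − 1) = 4.1×(√(141/12.7) − 1) = 9.561 m

z ≈ 9.56 m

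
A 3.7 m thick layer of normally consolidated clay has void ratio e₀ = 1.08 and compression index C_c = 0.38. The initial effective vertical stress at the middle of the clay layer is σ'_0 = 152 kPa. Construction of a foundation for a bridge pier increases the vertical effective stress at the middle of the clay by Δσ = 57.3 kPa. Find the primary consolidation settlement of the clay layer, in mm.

Final effective stress: σ'_f = σ'_0 + Δσ = 152 + 57.3 = 209.3 kPa.
Normally consolidated clay, so the full stress increment lies on the virgin compression line:
S_c = C_c·H/(1+e₀)·log₁₀(σ'_f/σ'_0) = 0.38×3.7/(1+1.08)×log₁₀(209.3/152)
    = 0.67596 × 0.13893 = 0.09391 m

S_c ≈ 93.9 mm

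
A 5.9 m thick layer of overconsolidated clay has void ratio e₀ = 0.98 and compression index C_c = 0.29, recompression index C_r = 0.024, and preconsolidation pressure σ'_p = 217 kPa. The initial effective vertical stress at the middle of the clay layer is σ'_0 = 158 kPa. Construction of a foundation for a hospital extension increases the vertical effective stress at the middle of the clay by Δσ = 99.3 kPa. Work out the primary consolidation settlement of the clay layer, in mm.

S_c ≈ 73.8 mm

Final effective stress: σ'_f = 158 + 99.3 = 257.3 kPa.
σ'_f = 257.3 > σ'_p = 217 kPa, so the stress path crosses the preconsolidation pressure — recompression up to σ'_p, then virgin compression beyond:
S_c = H/(1+e₀)·[C_r·log₁₀(σ'_p/σ'_0) + C_c·log₁₀(σ'_f/σ'_p)]
    = 5.9/1.98 × [0.024×log₁₀(217/158) + 0.29×log₁₀(257.3/217)]
    = 2.9798 × [0.0033073 + 0.021454] = 0.07378 m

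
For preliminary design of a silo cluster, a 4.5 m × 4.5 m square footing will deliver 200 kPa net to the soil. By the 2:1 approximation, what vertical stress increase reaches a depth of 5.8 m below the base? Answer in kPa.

By the 2:1 method the load spreads at 1 horizontal : 2 vertical, so at depth z the loaded area has grown by z in each plan dimension:
Δσ = qBL/((B+z)(L+z)) = 200×4.5×4.5/((4.5+5.8)(4.5+5.8)) = 38.175 kPa

Δσ_z ≈ 38.2 kPa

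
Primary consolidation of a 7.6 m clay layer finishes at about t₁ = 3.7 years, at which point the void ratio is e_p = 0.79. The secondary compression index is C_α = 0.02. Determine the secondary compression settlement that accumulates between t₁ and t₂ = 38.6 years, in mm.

S_s ≈ 86.5 mm

Secondary compression: S_s = C_α·H/(1+e_p)·log₁₀(t₂/t₁)
S_s = 0.02×7.6/(1+0.79)×log₁₀(38.6/3.7)
    = 0.08492 × 1.018 = 0.08648 m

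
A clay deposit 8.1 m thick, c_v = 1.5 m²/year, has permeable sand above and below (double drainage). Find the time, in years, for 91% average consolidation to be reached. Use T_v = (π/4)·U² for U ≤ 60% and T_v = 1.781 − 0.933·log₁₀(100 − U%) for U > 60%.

t ≈ 9.74 years

Drainage path length: H_d = H/2 = 4.05 m (double drainage).
U > 60%: T_v = 1.781 − 0.933·log₁₀(100 − 91) = 0.89069.
t = T_v·H_d²/c_v = 0.89069×4.05²/1.5 = 9.74 years.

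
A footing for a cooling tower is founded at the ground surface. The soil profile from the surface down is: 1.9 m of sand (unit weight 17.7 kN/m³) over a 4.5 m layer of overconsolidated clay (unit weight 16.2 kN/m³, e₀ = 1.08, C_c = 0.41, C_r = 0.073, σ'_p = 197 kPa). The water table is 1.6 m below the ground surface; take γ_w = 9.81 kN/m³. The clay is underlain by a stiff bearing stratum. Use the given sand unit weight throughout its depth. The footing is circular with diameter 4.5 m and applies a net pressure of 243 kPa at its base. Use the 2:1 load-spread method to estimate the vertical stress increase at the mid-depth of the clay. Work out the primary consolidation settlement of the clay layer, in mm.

Mid-depth of clay below the ground surface: z = 1.9 + 4.5/2 = 4.15 m.
Total vertical stress at mid-clay: σ_v = 17.7×1.9 + 16.2×2.25 = 70.08 kPa.
Pore pressure: u = 9.81×(4.15 − 1.6) = 25.015 kPa.
Initial effective stress: σ'_0 = σ_v − u = 70.08 − 25.015 = 45.065 kPa.
Stress increase at mid-clay by the 2:1 spreading method:
Δσ ≈ qD²/(D+z)² = 243×4.5²/(4.5+4.15)² = 65.766 kPa
Final effective stress: σ'_f = 45.065 + 65.766 = 110.83 kPa.
σ'_f = 110.83 ≤ σ'_p = 197 kPa, so the clay remains overconsolidated and only the recompression index applies:
S_c = C_r·H/(1+e₀)·log₁₀(σ'_f/σ'_0) = 0.073×4.5/2.08×log₁₀(110.83/45.065)
    = 0.15794 × 0.39082 = 0.06172 m

S_c ≈ 61.7 mm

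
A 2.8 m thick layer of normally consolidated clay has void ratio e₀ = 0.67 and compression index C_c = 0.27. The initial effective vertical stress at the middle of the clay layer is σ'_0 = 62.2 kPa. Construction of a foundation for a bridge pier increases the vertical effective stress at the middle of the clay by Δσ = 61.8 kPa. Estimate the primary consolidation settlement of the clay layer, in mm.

Final effective stress: σ'_f = σ'_0 + Δσ = 62.2 + 61.8 = 124 kPa.
Normally consolidated clay, so the full stress increment lies on the virgin compression line:
S_c = C_c·H/(1+e₀)·log₁₀(σ'_f/σ'_0) = 0.27×2.8/(1+0.67)×log₁₀(124/62.2)
    = 0.45269 × 0.29963 = 0.1356 m

S_c ≈ 136 mm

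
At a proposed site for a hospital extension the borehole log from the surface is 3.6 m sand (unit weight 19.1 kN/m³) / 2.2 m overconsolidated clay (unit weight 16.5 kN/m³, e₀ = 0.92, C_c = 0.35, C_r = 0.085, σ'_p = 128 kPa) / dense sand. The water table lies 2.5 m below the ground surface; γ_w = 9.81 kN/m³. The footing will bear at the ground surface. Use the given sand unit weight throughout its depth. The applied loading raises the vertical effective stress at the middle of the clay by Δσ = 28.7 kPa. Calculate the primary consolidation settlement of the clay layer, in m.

S_c ≈ 0.0154 m

Mid-depth of clay below the ground surface: z = 3.6 + 2.2/2 = 4.7 m.
Total vertical stress at mid-clay: σ_v = 19.1×3.6 + 16.5×1.1 = 86.91 kPa.
Pore pressure: u = 9.81×(4.7 − 2.5) = 21.582 kPa.
Initial effective stress: σ'_0 = σ_v − u = 86.91 − 21.582 = 65.328 kPa.
Final effective stress: σ'_f = 65.328 + 28.7 = 94.028 kPa.
σ'_f = 94.028 ≤ σ'_p = 128 kPa, so the clay remains overconsolidated and only the recompression index applies:
S_c = C_r·H/(1+e₀)·log₁₀(σ'_f/σ'_0) = 0.085×2.2/1.92×log₁₀(94.028/65.328)
    = 0.097393 × 0.15816 = 0.0154 m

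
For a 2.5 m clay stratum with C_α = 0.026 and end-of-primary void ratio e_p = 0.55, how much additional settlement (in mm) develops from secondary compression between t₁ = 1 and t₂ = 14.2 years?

S_s ≈ 48.3 mm

Secondary compression: S_s = C_α·H/(1+e_p)·log₁₀(t₂/t₁)
S_s = 0.026×2.5/(1+0.55)×log₁₀(14.2/1)
    = 0.04194 × 1.152 = 0.04832 m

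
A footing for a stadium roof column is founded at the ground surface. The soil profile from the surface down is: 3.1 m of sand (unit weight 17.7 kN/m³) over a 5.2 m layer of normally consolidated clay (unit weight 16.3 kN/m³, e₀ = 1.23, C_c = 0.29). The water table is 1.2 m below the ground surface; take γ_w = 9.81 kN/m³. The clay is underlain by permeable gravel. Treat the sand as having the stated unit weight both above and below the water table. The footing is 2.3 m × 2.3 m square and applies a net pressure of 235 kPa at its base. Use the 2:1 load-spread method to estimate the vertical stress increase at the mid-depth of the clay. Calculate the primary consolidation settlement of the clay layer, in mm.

Mid-depth of clay below the ground surface: z = 3.1 + 5.2/2 = 5.7 m.
Total vertical stress at mid-clay: σ_v = 17.7×3.1 + 16.3×2.6 = 97.25 kPa.
Pore pressure: u = 9.81×(5.7 − 1.2) = 44.145 kPa.
Initial effective stress: σ'_0 = σ_v − u = 97.25 − 44.145 = 53.105 kPa.
Stress increase at mid-clay by the 2:1 spreading method:
Δσ = qBL/((B+z)(L+z)) = 235×2.3×2.3/((2.3+5.7)(2.3+5.7)) = 19.424 kPa
Final effective stress: σ'_f = σ'_0 + Δσ = 53.105 + 19.424 = 72.529 kPa.
Normally consolidated clay, so the full stress increment lies on the virgin compression line:
S_c = C_c·H/(1+e₀)·log₁₀(σ'_f/σ'_0) = 0.29×5.2/(1+1.23)×log₁₀(72.529/53.105)
    = 0.67623 × 0.13538 = 0.09155 m

S_c ≈ 91.5 mm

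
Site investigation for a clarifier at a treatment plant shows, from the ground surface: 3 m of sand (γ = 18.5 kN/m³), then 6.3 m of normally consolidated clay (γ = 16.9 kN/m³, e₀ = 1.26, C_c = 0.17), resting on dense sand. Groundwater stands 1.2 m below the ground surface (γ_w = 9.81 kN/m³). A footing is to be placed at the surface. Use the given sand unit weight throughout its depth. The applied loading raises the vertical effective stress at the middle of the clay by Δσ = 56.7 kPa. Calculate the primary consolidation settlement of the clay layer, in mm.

S_c ≈ 137 mm

Mid-depth of clay below the ground surface: z = 3 + 6.3/2 = 6.15 m.
Total vertical stress at mid-clay: σ_v = 18.5×3 + 16.9×3.15 = 108.73 kPa.
Pore pressure: u = 9.81×(6.15 − 1.2) = 48.56 kPa.
Initial effective stress: σ'_0 = σ_v − u = 108.73 − 48.56 = 60.17 kPa.
Final effective stress: σ'_f = σ'_0 + Δσ = 60.17 + 56.7 = 116.87 kPa.
Normally consolidated clay, so the full stress increment lies on the virgin compression line:
S_c = C_c·H/(1+e₀)·log₁₀(σ'_f/σ'_0) = 0.17×6.3/(1+1.26)×log₁₀(116.87/60.17)
    = 0.47389 × 0.28832 = 0.1366 m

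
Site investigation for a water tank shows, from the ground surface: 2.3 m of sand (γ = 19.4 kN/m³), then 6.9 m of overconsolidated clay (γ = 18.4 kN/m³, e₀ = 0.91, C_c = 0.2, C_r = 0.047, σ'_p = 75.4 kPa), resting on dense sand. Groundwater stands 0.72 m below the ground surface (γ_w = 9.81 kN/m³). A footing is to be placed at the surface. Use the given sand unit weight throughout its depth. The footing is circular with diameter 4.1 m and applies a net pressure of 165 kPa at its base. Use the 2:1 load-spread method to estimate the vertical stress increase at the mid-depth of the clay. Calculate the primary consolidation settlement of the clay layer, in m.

S_c ≈ 0.0645 m

Mid-depth of clay below the ground surface: z = 2.3 + 6.9/2 = 5.75 m.
Total vertical stress at mid-clay: σ_v = 19.4×2.3 + 18.4×3.45 = 108.1 kPa.
Pore pressure: u = 9.81×(5.75 − 0.72) = 49.344 kPa.
Initial effective stress: σ'_0 = σ_v − u = 108.1 − 49.344 = 58.756 kPa.
Stress increase at mid-clay by the 2:1 spreading method:
Δσ ≈ qD²/(D+z)² = 165×4.1²/(4.1+5.75)² = 28.588 kPa
Final effective stress: σ'_f = 58.756 + 28.588 = 87.344 kPa.
σ'_f = 87.344 > σ'_p = 75.4 kPa, so the stress path crosses the preconsolidation pressure — recompression up to σ'_p, then virgin compression beyond:
S_c = H/(1+e₀)·[C_r·log₁₀(σ'_p/σ'_0) + C_c·log₁₀(σ'_f/σ'_p)]
    = 6.9/1.91 × [0.047×log₁₀(75.4/58.756) + 0.2×log₁₀(87.344/75.4)]
    = 3.6126 × [0.005091 + 0.012772] = 0.06453 m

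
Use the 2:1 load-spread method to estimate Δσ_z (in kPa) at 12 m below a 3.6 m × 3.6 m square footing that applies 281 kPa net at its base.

Δσ_z ≈ 15 kPa

By the 2:1 method the load spreads at 1 horizontal : 2 vertical, so at depth z the loaded area has grown by z in each plan dimension:
Δσ = qBL/((B+z)(L+z)) = 281×3.6×3.6/((3.6+12)(3.6+12)) = 14.964 kPa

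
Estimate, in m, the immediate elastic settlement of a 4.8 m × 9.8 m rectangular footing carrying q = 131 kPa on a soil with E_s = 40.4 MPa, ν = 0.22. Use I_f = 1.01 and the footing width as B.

S_e ≈ 0.015 m

Immediate (elastic) settlement: S_e = q·B·(1−ν²)/E_s · I_f.
E_s = 40.4 MPa = 40400 kPa.
S_e = 131 × 4.8 × (1 − 0.22²) / 40400 × 1.01
    = 131 × 4.8 × 0.9516 / 40400 × 1.01
    = 0.01496 m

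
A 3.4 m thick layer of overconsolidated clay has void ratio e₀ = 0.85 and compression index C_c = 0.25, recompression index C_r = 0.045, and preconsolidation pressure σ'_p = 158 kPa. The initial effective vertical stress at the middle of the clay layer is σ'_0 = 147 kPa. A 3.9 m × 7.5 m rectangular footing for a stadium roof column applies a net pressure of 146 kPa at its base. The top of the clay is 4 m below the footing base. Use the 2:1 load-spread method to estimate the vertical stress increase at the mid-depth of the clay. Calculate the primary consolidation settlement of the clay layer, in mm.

Mid-depth of clay below the footing base: z = 4 + 3.4/2 = 5.7 m.
Stress increase at mid-clay by the 2:1 spreading method:
Δσ = qBL/((B+z)(L+z)) = 146×3.9×7.5/((3.9+5.7)(7.5+5.7)) = 33.7 kPa
Final effective stress: σ'_f = 147 + 33.7 = 180.7 kPa.
σ'_f = 180.7 > σ'_p = 158 kPa, so the stress path crosses the preconsolidation pressure — recompression up to σ'_p, then virgin compression beyond:
S_c = H/(1+e₀)·[C_r·log₁₀(σ'_p/σ'_0) + C_c·log₁₀(σ'_f/σ'_p)]
    = 3.4/1.85 × [0.045×log₁₀(158/147) + 0.25×log₁₀(180.7/158)]
    = 1.8378 × [0.0014103 + 0.014575] = 0.02938 m

S_c ≈ 29.4 mm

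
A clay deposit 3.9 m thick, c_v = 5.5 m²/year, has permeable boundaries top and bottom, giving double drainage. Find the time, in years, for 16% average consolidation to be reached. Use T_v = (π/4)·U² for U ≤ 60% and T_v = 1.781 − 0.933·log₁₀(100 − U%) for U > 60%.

t ≈ 0.0139 years

Drainage path length: H_d = H/2 = 1.95 m (double drainage).
U ≤ 60%: T_v = (π/4)·U² = (π/4)×0.16² = 0.020106.
t = T_v·H_d²/c_v = 0.020106×1.95²/5.5 = 0.0139 years.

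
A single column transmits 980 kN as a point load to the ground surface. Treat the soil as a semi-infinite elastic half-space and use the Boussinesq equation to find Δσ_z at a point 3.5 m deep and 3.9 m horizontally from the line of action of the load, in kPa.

Δσ_z ≈ 5.08 kPa

Boussinesq vertical stress below a point load on an elastic half-space:
Δσ_z = 3P/(2πz²) · [1 + (r/z)²]^(−5/2)
r/z = 3.9/3.5 = 1.1143; [1+(r/z)²]^(−5/2) = 0.13292.
Δσ_z = 3×980/(2π×3.5²) × 0.13292 = 38.197 × 0.13292 = 5.077 kPa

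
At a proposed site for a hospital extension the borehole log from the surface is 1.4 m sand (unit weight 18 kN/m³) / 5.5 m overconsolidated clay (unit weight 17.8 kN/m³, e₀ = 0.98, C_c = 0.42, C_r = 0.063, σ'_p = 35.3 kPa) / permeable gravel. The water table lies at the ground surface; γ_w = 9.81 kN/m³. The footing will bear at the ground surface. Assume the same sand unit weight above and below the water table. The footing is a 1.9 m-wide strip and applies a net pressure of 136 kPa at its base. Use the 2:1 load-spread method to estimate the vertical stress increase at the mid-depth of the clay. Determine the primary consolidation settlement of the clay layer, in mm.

Mid-depth of clay below the ground surface: z = 1.4 + 5.5/2 = 4.15 m.
Total vertical stress at mid-clay: σ_v = 18×1.4 + 17.8×2.75 = 74.15 kPa.
Pore pressure: u = 9.81×(4.15 − 0) = 40.712 kPa.
Initial effective stress: σ'_0 = σ_v − u = 74.15 − 40.712 = 33.438 kPa.
Stress increase at mid-clay by the 2:1 spreading method:
Δσ = qB/(B+z) = 136×1.9/(1.9+4.15) = 42.711 kPa
Final effective stress: σ'_f = 33.438 + 42.711 = 76.149 kPa.
σ'_f = 76.149 > σ'_p = 35.3 kPa, so the stress path crosses the preconsolidation pressure — recompression up to σ'_p, then virgin compression beyond:
S_c = H/(1+e₀)·[C_r·log₁₀(σ'_p/σ'_0) + C_c·log₁₀(σ'_f/σ'_p)]
    = 5.5/1.98 × [0.063×log₁₀(35.3/33.438) + 0.42×log₁₀(76.149/35.3)]
    = 2.7778 × [0.0014827 + 0.14023] = 0.3936 m

S_c ≈ 394 mm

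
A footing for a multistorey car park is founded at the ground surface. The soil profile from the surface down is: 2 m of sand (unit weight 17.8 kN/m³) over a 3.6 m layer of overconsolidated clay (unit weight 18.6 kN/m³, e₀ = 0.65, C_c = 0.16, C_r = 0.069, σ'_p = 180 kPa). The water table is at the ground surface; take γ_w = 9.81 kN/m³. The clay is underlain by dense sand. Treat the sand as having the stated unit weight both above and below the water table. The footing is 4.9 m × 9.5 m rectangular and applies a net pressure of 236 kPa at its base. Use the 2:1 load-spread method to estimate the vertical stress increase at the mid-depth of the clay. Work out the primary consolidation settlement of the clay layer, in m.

S_c ≈ 0.0904 m

Mid-depth of clay below the ground surface: z = 2 + 3.6/2 = 3.8 m.
Total vertical stress at mid-clay: σ_v = 17.8×2 + 18.6×1.8 = 69.08 kPa.
Pore pressure: u = 9.81×(3.8 − 0) = 37.278 kPa.
Initial effective stress: σ'_0 = σ_v − u = 69.08 − 37.278 = 31.802 kPa.
Stress increase at mid-clay by the 2:1 spreading method:
Δσ = qBL/((B+z)(L+z)) = 236×4.9×9.5/((4.9+3.8)(9.5+3.8)) = 94.943 kPa
Final effective stress: σ'_f = 31.802 + 94.943 = 126.75 kPa.
σ'_f = 126.75 ≤ σ'_p = 180 kPa, so the clay remains overconsolidated and only the recompression index applies:
S_c = C_r·H/(1+e₀)·log₁₀(σ'_f/σ'_0) = 0.069×3.6/1.65×log₁₀(126.75/31.802)
    = 0.15054 × 0.60049 = 0.0904 m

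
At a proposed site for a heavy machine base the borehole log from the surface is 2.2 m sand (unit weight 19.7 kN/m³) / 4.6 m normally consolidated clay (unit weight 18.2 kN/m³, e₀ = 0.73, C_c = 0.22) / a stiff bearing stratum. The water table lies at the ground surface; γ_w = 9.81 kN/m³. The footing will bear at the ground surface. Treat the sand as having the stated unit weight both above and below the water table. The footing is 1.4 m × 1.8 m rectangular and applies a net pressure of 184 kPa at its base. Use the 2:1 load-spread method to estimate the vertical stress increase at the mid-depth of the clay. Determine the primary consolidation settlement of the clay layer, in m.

S_c ≈ 0.0674 m

Mid-depth of clay below the ground surface: z = 2.2 + 4.6/2 = 4.5 m.
Total vertical stress at mid-clay: σ_v = 19.7×2.2 + 18.2×2.3 = 85.2 kPa.
Pore pressure: u = 9.81×(4.5 − 0) = 44.145 kPa.
Initial effective stress: σ'_0 = σ_v − u = 85.2 − 44.145 = 41.055 kPa.
Stress increase at mid-clay by the 2:1 spreading method:
Δσ = qBL/((B+z)(L+z)) = 184×1.4×1.8/((1.4+4.5)(1.8+4.5)) = 12.475 kPa
Final effective stress: σ'_f = σ'_0 + Δσ = 41.055 + 12.475 = 53.53 kPa.
Normally consolidated clay, so the full stress increment lies on the virgin compression line:
S_c = C_c·H/(1+e₀)·log₁₀(σ'_f/σ'_0) = 0.22×4.6/(1+0.73)×log₁₀(53.53/41.055)
    = 0.58497 × 0.11523 = 0.06741 m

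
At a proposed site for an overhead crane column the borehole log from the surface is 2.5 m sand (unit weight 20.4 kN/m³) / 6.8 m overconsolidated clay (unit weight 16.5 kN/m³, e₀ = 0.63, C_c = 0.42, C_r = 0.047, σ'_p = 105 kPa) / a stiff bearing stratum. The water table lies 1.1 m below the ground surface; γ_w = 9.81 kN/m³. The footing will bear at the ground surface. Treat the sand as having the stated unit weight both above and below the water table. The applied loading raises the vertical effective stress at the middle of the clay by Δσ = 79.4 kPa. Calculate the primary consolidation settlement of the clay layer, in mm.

S_c ≈ 263 mm

Mid-depth of clay below the ground surface: z = 2.5 + 6.8/2 = 5.9 m.
Total vertical stress at mid-clay: σ_v = 20.4×2.5 + 16.5×3.4 = 107.1 kPa.
Pore pressure: u = 9.81×(5.9 − 1.1) = 47.088 kPa.
Initial effective stress: σ'_0 = σ_v − u = 107.1 − 47.088 = 60.012 kPa.
Final effective stress: σ'_f = 60.012 + 79.4 = 139.41 kPa.
σ'_f = 139.41 > σ'_p = 105 kPa, so the stress path crosses the preconsolidation pressure — recompression up to σ'_p, then virgin compression beyond:
S_c = H/(1+e₀)·[C_r·log₁₀(σ'_p/σ'_0) + C_c·log₁₀(σ'_f/σ'_p)]
    = 6.8/1.63 × [0.047×log₁₀(105/60.012) + 0.42×log₁₀(139.41/105)]
    = 4.1718 × [0.011419 + 0.051704] = 0.2633 m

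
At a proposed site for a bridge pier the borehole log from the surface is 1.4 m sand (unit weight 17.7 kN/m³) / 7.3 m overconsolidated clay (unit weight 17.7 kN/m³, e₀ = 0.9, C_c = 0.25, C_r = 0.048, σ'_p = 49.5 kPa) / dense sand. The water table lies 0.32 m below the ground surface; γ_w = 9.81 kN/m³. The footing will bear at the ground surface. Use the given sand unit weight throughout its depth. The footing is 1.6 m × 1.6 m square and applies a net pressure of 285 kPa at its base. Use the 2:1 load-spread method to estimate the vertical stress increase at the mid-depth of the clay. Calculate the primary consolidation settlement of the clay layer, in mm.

S_c ≈ 87.9 mm

Mid-depth of clay below the ground surface: z = 1.4 + 7.3/2 = 5.05 m.
Total vertical stress at mid-clay: σ_v = 17.7×1.4 + 17.7×3.65 = 89.385 kPa.
Pore pressure: u = 9.81×(5.05 − 0.32) = 46.401 kPa.
Initial effective stress: σ'_0 = σ_v − u = 89.385 − 46.401 = 42.984 kPa.
Stress increase at mid-clay by the 2:1 spreading method:
Δσ = qBL/((B+z)(L+z)) = 285×1.6×1.6/((1.6+5.05)(1.6+5.05)) = 16.498 kPa
Final effective stress: σ'_f = 42.984 + 16.498 = 59.482 kPa.
σ'_f = 59.482 > σ'_p = 49.5 kPa, so the stress path crosses the preconsolidation pressure — recompression up to σ'_p, then virgin compression beyond:
S_c = H/(1+e₀)·[C_r·log₁₀(σ'_p/σ'_0) + C_c·log₁₀(σ'_f/σ'_p)]
    = 7.3/1.9 × [0.048×log₁₀(49.5/42.984) + 0.25×log₁₀(59.482/49.5)]
    = 3.8421 × [0.0029423 + 0.019945] = 0.08794 m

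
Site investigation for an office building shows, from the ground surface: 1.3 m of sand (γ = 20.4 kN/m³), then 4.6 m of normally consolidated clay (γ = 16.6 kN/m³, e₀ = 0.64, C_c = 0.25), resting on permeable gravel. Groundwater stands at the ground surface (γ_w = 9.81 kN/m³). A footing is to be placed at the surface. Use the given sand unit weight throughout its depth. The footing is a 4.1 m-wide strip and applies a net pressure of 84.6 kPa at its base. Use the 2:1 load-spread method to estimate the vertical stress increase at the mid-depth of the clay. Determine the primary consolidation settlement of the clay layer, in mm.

Mid-depth of clay below the ground surface: z = 1.3 + 4.6/2 = 3.6 m.
Total vertical stress at mid-clay: σ_v = 20.4×1.3 + 16.6×2.3 = 64.7 kPa.
Pore pressure: u = 9.81×(3.6 − 0) = 35.316 kPa.
Initial effective stress: σ'_0 = σ_v − u = 64.7 − 35.316 = 29.384 kPa.
Stress increase at mid-clay by the 2:1 spreading method:
Δσ = qB/(B+z) = 84.6×4.1/(4.1+3.6) = 45.047 kPa
Final effective stress: σ'_f = σ'_0 + Δσ = 29.384 + 45.047 = 74.431 kPa.
Normally consolidated clay, so the full stress increment lies on the virgin compression line:
S_c = C_c·H/(1+e₀)·log₁₀(σ'_f/σ'_0) = 0.25×4.6/(1+0.64)×log₁₀(74.431/29.384)
    = 0.70122 × 0.40364 = 0.283 m

S_c ≈ 283 mm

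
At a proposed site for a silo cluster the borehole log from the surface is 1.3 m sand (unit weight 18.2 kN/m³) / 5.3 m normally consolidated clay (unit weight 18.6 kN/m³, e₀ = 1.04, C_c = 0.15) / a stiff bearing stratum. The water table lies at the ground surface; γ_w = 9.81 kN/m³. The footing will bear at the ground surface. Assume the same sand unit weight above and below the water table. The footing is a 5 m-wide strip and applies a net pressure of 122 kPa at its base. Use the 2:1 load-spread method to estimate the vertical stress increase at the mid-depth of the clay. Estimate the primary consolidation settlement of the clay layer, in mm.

Mid-depth of clay below the ground surface: z = 1.3 + 5.3/2 = 3.95 m.
Total vertical stress at mid-clay: σ_v = 18.2×1.3 + 18.6×2.65 = 72.95 kPa.
Pore pressure: u = 9.81×(3.95 − 0) = 38.75 kPa.
Initial effective stress: σ'_0 = σ_v − u = 72.95 − 38.75 = 34.2 kPa.
Stress increase at mid-clay by the 2:1 spreading method:
Δσ = qB/(B+z) = 122×5/(5+3.95) = 68.156 kPa
Final effective stress: σ'_f = σ'_0 + Δσ = 34.2 + 68.156 = 102.36 kPa.
Normally consolidated clay, so the full stress increment lies on the virgin compression line:
S_c = C_c·H/(1+e₀)·log₁₀(σ'_f/σ'_0) = 0.15×5.3/(1+1.04)×log₁₀(102.36/34.2)
    = 0.38971 × 0.4761 = 0.1855 m

S_c ≈ 186 mm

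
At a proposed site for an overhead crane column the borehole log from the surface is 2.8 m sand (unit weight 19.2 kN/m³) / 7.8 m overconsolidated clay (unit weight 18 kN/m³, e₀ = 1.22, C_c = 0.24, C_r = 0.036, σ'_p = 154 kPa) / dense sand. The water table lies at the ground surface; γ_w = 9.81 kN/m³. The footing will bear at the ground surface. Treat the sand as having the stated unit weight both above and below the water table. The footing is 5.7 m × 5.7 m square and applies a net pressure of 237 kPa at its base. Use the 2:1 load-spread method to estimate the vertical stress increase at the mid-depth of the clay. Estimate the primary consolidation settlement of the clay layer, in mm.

S_c ≈ 34.1 mm

Mid-depth of clay below the ground surface: z = 2.8 + 7.8/2 = 6.7 m.
Total vertical stress at mid-clay: σ_v = 19.2×2.8 + 18×3.9 = 123.96 kPa.
Pore pressure: u = 9.81×(6.7 − 0) = 65.727 kPa.
Initial effective stress: σ'_0 = σ_v − u = 123.96 − 65.727 = 58.233 kPa.
Stress increase at mid-clay by the 2:1 spreading method:
Δσ = qBL/((B+z)(L+z)) = 237×5.7×5.7/((5.7+6.7)(5.7+6.7)) = 50.079 kPa
Final effective stress: σ'_f = 58.233 + 50.079 = 108.31 kPa.
σ'_f = 108.31 ≤ σ'_p = 154 kPa, so the clay remains overconsolidated and only the recompression index applies:
S_c = C_r·H/(1+e₀)·log₁₀(σ'_f/σ'_0) = 0.036×7.8/2.22×log₁₀(108.31/58.233)
    = 0.12649 × 0.2695 = 0.03409 m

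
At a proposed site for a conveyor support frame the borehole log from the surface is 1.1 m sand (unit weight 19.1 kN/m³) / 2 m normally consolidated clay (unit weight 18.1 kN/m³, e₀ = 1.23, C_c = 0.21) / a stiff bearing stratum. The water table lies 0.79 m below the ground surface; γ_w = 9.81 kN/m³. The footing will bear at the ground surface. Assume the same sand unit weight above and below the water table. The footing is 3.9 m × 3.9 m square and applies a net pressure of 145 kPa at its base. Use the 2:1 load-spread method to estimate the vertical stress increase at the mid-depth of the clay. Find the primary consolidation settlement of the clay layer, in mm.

Mid-depth of clay below the ground surface: z = 1.1 + 2/2 = 2.1 m.
Total vertical stress at mid-clay: σ_v = 19.1×1.1 + 18.1×1 = 39.11 kPa.
Pore pressure: u = 9.81×(2.1 − 0.79) = 12.851 kPa.
Initial effective stress: σ'_0 = σ_v − u = 39.11 − 12.851 = 26.259 kPa.
Stress increase at mid-clay by the 2:1 spreading method:
Δσ = qBL/((B+z)(L+z)) = 145×3.9×3.9/((3.9+2.1)(3.9+2.1)) = 61.262 kPa
Final effective stress: σ'_f = σ'_0 + Δσ = 26.259 + 61.262 = 87.521 kPa.
Normally consolidated clay, so the full stress increment lies on the virgin compression line:
S_c = C_c·H/(1+e₀)·log₁₀(σ'_f/σ'_0) = 0.21×2/(1+1.23)×log₁₀(87.521/26.259)
    = 0.18834 × 0.52283 = 0.09847 m

S_c ≈ 98.5 mm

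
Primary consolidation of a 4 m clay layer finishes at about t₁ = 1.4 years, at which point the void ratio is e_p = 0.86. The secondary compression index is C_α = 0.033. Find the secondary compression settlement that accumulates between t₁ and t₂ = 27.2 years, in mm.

Secondary compression: S_s = C_α·H/(1+e_p)·log₁₀(t₂/t₁)
S_s = 0.033×4/(1+0.86)×log₁₀(27.2/1.4)
    = 0.07097 × 1.288 = 0.09144 m

S_s ≈ 91.4 mm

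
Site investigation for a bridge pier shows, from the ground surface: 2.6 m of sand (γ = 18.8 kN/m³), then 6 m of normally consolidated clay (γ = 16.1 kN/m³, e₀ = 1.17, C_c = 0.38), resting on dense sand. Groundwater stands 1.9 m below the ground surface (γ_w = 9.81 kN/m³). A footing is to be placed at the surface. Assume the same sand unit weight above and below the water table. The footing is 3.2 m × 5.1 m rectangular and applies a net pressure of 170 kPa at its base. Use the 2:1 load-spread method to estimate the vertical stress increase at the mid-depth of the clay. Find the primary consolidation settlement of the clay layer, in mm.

S_c ≈ 180 mm

Mid-depth of clay below the ground surface: z = 2.6 + 6/2 = 5.6 m.
Total vertical stress at mid-clay: σ_v = 18.8×2.6 + 16.1×3 = 97.18 kPa.
Pore pressure: u = 9.81×(5.6 − 1.9) = 36.297 kPa.
Initial effective stress: σ'_0 = σ_v − u = 97.18 − 36.297 = 60.883 kPa.
Stress increase at mid-clay by the 2:1 spreading method:
Δσ = qBL/((B+z)(L+z)) = 170×3.2×5.1/((3.2+5.6)(5.1+5.6)) = 29.465 kPa
Final effective stress: σ'_f = σ'_0 + Δσ = 60.883 + 29.465 = 90.348 kPa.
Normally consolidated clay, so the full stress increment lies on the virgin compression line:
S_c = C_c·H/(1+e₀)·log₁₀(σ'_f/σ'_0) = 0.38×6/(1+1.17)×log₁₀(90.348/60.883)
    = 1.0507 × 0.17142 = 0.1801 m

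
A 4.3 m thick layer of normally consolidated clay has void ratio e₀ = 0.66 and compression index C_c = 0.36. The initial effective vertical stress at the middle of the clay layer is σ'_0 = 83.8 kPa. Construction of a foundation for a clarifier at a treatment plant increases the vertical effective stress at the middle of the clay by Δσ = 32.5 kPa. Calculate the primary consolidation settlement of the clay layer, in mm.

S_c ≈ 133 mm

Final effective stress: σ'_f = σ'_0 + Δσ = 83.8 + 32.5 = 116.3 kPa.
Normally consolidated clay, so the full stress increment lies on the virgin compression line:
S_c = C_c·H/(1+e₀)·log₁₀(σ'_f/σ'_0) = 0.36×4.3/(1+0.66)×log₁₀(116.3/83.8)
    = 0.93253 × 0.14234 = 0.1327 m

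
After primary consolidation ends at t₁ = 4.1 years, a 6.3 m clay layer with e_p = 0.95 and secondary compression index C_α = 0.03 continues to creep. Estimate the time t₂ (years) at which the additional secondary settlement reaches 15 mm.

S_s = C_α·H/(1+e_p)·log₁₀(t₂/t₁) ⇒ log₁₀(t₂/t₁) = S_s·(1+e_p)/(C_α·H).
log₁₀(t₂/t₁) = 0.015 × (1+0.95) / (0.03×6.3) = 0.1548
t₂ = t₁ × 10^0.1548 = 4.1 × 1.428 = 5.855 years

t₂ ≈ 5.86 years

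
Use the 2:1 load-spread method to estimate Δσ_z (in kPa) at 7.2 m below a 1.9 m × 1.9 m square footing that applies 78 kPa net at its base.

By the 2:1 method the load spreads at 1 horizontal : 2 vertical, so at depth z the loaded area has grown by z in each plan dimension:
Δσ = qBL/((B+z)(L+z)) = 78×1.9×1.9/((1.9+7.2)(1.9+7.2)) = 3.4003 kPa

Δσ_z ≈ 3.4 kPa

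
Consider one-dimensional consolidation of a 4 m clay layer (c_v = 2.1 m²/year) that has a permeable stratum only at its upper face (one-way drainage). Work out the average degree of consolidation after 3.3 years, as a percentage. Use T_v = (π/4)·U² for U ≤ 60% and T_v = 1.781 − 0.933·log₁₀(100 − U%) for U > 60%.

Drainage path length: H_d = H = 4 m (single drainage).
T_v = c_v·t/H_d² = 2.1×3.3/4² = 0.43312.
T_v = 0.43312 corresponds to the U > 60% branch:
U = 1 − 10^((1.781 − T_v)/0.933)/100 = 0.7216

U ≈ 72.2 %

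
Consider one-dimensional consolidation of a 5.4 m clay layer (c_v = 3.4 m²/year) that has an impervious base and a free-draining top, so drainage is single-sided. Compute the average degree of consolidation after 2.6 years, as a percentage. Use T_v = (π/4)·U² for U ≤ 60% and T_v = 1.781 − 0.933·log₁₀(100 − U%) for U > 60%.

Drainage path length: H_d = H = 5.4 m (single drainage).
T_v = c_v·t/H_d² = 3.4×2.6/5.4² = 0.30316.
T_v = 0.30316 corresponds to the U > 60% branch:
U = 1 − 10^((1.781 − T_v)/0.933)/100 = 0.6163

U ≈ 61.6 %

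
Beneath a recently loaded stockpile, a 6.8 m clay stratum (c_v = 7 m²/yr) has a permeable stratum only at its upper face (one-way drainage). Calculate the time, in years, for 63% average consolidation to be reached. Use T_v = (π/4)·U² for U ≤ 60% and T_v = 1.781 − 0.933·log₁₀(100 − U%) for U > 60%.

t ≈ 2.1 years

Drainage path length: H_d = H = 6.8 m (single drainage).
U > 60%: T_v = 1.781 − 0.933·log₁₀(100 − 63) = 0.31787.
t = T_v·H_d²/c_v = 0.31787×6.8²/7 = 2.1 years.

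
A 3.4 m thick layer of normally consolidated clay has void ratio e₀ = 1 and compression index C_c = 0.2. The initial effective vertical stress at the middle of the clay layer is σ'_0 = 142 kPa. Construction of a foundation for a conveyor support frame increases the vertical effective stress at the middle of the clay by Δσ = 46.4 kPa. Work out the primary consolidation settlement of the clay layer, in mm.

Final effective stress: σ'_f = σ'_0 + Δσ = 142 + 46.4 = 188.4 kPa.
Normally consolidated clay, so the full stress increment lies on the virgin compression line:
S_c = C_c·H/(1+e₀)·log₁₀(σ'_f/σ'_0) = 0.2×3.4/(1+1)×log₁₀(188.4/142)
    = 0.34 × 0.12279 = 0.04175 m

S_c ≈ 41.7 mm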